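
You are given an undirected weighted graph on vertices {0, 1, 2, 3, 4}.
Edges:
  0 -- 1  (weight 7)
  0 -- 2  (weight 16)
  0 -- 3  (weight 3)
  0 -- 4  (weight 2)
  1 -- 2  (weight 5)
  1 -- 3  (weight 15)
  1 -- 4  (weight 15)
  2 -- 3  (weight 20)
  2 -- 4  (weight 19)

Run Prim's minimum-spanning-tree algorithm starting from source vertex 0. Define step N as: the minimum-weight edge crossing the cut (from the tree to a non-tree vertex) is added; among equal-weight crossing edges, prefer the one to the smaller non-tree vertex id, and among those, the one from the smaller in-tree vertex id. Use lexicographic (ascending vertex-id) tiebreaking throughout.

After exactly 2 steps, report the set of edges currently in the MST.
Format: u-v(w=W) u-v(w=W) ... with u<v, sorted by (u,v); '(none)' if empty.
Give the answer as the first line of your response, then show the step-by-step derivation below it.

0-3(w=3) 0-4(w=2)

step 1: add edge 0-4 (w=2); MST = {0-4(w=2)}
step 2: add edge 0-3 (w=3); MST = {0-3(w=3) 0-4(w=2)}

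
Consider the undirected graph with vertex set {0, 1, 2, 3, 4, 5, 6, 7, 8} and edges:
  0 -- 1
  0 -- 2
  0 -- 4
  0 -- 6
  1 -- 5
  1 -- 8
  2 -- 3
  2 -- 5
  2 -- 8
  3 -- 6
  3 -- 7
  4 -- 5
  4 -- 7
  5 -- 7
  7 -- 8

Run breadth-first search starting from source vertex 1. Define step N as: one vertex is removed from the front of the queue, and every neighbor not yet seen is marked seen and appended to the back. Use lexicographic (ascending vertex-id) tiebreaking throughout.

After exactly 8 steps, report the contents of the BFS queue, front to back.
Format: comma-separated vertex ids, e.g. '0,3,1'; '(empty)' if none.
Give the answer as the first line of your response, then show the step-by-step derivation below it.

3

step 1: dequeue 1; queue=[0,5,8]; order=1
step 2: dequeue 0; queue=[5,8,2,4,6]; order=1,0
step 3: dequeue 5; queue=[8,2,4,6,7]; order=1,0,5
step 4: dequeue 8; queue=[2,4,6,7]; order=1,0,5,8
step 5: dequeue 2; queue=[4,6,7,3]; order=1,0,5,8,2
step 6: dequeue 4; queue=[6,7,3]; order=1,0,5,8,2,4
step 7: dequeue 6; queue=[7,3]; order=1,0,5,8,2,4,6
step 8: dequeue 7; queue=[3]; order=1,0,5,8,2,4,6,7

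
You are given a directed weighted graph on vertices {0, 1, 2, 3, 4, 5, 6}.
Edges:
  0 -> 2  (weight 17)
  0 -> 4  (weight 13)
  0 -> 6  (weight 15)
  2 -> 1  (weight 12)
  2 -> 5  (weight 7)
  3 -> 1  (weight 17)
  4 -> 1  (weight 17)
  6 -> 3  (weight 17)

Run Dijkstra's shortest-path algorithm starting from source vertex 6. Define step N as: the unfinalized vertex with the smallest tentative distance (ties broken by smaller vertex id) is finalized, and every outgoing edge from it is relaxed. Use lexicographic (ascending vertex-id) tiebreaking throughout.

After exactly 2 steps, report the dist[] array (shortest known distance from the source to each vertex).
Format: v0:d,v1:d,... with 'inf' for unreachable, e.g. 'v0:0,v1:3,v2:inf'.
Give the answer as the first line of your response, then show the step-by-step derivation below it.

v0:inf,v1:34,v2:inf,v3:17,v4:inf,v5:inf,v6:0

step 1: dist = v0:inf,v1:inf,v2:inf,v3:17,v4:inf,v5:inf,v6:0
step 2: dist = v0:inf,v1:34,v2:inf,v3:17,v4:inf,v5:inf,v6:0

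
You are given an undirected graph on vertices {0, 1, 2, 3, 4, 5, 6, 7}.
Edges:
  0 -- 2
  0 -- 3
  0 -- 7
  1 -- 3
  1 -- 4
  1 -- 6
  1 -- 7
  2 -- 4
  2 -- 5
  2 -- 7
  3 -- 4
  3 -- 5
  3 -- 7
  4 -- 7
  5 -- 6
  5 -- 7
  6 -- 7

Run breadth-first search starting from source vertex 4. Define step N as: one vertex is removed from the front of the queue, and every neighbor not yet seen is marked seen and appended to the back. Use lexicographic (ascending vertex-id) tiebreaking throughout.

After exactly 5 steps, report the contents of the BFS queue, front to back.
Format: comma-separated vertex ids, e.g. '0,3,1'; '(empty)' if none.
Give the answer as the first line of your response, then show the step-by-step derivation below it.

6,0,5

step 1: dequeue 4; queue=[1,2,3,7]; order=4
step 2: dequeue 1; queue=[2,3,7,6]; order=4,1
step 3: dequeue 2; queue=[3,7,6,0,5]; order=4,1,2
step 4: dequeue 3; queue=[7,6,0,5]; order=4,1,2,3
step 5: dequeue 7; queue=[6,0,5]; order=4,1,2,3,7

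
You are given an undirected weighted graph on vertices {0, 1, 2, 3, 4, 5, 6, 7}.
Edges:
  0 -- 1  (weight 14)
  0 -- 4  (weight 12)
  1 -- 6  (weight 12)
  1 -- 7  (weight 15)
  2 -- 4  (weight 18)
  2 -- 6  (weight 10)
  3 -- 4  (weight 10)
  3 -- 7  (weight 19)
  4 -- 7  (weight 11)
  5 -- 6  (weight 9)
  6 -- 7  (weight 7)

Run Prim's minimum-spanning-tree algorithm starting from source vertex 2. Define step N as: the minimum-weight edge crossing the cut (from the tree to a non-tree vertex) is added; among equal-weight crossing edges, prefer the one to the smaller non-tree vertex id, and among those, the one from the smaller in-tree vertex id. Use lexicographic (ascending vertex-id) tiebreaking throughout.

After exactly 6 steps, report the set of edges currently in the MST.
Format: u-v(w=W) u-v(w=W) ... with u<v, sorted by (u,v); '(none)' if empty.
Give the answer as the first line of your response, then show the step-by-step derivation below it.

0-4(w=12) 2-6(w=10) 3-4(w=10) 4-7(w=11) 5-6(w=9) 6-7(w=7)

step 1: add edge 2-6 (w=10); MST = {2-6(w=10)}
step 2: add edge 6-7 (w=7); MST = {2-6(w=10) 6-7(w=7)}
step 3: add edge 5-6 (w=9); MST = {2-6(w=10) 5-6(w=9) 6-7(w=7)}
step 4: add edge 4-7 (w=11); MST = {2-6(w=10) 4-7(w=11) 5-6(w=9) 6-7(w=7)}
step 5: add edge 3-4 (w=10); MST = {2-6(w=10) 3-4(w=10) 4-7(w=11) 5-6(w=9) 6-7(w=7)}
step 6: add edge 0-4 (w=12); MST = {0-4(w=12) 2-6(w=10) 3-4(w=10) 4-7(w=11) 5-6(w=9) 6-7(w=7)}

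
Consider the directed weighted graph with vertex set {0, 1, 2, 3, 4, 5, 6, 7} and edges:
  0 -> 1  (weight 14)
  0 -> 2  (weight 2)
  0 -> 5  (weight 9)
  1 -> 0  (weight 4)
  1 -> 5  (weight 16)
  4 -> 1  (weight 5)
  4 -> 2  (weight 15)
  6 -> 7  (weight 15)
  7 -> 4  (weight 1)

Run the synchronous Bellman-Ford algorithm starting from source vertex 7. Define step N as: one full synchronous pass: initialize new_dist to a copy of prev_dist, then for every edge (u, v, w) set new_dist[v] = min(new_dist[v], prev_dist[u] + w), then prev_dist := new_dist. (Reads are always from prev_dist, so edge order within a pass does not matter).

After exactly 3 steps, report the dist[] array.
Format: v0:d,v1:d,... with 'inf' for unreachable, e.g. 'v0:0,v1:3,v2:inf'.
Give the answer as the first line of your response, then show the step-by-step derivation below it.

v0:10,v1:6,v2:16,v3:inf,v4:1,v5:22,v6:inf,v7:0

step 1: dist = v0:inf,v1:inf,v2:inf,v3:inf,v4:1,v5:inf,v6:inf,v7:0
step 2: dist = v0:inf,v1:6,v2:16,v3:inf,v4:1,v5:inf,v6:inf,v7:0
step 3: dist = v0:10,v1:6,v2:16,v3:inf,v4:1,v5:22,v6:inf,v7:0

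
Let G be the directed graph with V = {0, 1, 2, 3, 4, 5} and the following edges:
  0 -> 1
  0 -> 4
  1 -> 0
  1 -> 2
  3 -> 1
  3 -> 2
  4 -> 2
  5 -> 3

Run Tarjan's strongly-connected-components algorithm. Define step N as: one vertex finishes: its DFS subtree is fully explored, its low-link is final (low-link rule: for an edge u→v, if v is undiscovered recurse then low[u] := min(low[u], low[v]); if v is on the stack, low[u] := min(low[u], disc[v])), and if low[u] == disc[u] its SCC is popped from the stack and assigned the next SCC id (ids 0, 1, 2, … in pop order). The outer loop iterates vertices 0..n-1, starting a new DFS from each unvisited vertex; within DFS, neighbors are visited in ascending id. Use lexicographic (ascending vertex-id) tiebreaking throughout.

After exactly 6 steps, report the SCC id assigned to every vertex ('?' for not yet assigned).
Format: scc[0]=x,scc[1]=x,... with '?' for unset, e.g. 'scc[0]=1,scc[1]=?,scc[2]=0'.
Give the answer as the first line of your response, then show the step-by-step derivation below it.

scc[0]=2,scc[1]=2,scc[2]=0,scc[3]=3,scc[4]=1,scc[5]=4

step 1: low=(low[0]=0,low[1]=0,low[2]=2,low[3]=?,low[4]=?,low[5]=?); scc=(scc[0]=?,scc[1]=?,scc[2]=0,scc[3]=?,scc[4]=?,scc[5]=?)
step 2: low=(low[0]=0,low[1]=0,low[2]=2,low[3]=?,low[4]=?,low[5]=?); scc=(scc[0]=?,scc[1]=?,scc[2]=0,scc[3]=?,scc[4]=?,scc[5]=?)
step 3: low=(low[0]=0,low[1]=0,low[2]=2,low[3]=?,low[4]=3,low[5]=?); scc=(scc[0]=?,scc[1]=?,scc[2]=0,scc[3]=?,scc[4]=1,scc[5]=?)
step 4: low=(low[0]=0,low[1]=0,low[2]=2,low[3]=?,low[4]=3,low[5]=?); scc=(scc[0]=2,scc[1]=2,scc[2]=0,scc[3]=?,scc[4]=1,scc[5]=?)
step 5: low=(low[0]=0,low[1]=0,low[2]=2,low[3]=4,low[4]=3,low[5]=?); scc=(scc[0]=2,scc[1]=2,scc[2]=0,scc[3]=3,scc[4]=1,scc[5]=?)
step 6: low=(low[0]=0,low[1]=0,low[2]=2,low[3]=4,low[4]=3,low[5]=5); scc=(scc[0]=2,scc[1]=2,scc[2]=0,scc[3]=3,scc[4]=1,scc[5]=4)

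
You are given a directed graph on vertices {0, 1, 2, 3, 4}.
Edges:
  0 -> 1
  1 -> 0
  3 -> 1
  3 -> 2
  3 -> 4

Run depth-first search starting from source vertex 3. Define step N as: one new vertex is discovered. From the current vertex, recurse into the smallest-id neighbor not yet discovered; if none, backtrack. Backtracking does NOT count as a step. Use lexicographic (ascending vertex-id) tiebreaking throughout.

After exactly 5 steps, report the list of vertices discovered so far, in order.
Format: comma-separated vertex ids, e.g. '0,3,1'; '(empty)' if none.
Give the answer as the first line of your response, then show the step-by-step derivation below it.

3,1,0,2,4

step 1: discover 3; path=3; order=3
step 2: discover 1; path=3>1; order=3,1
step 3: discover 0; path=3>1>0; order=3,1,0
step 4: discover 2; path=3>2; order=3,1,0,2
step 5: discover 4; path=3>4; order=3,1,0,2,4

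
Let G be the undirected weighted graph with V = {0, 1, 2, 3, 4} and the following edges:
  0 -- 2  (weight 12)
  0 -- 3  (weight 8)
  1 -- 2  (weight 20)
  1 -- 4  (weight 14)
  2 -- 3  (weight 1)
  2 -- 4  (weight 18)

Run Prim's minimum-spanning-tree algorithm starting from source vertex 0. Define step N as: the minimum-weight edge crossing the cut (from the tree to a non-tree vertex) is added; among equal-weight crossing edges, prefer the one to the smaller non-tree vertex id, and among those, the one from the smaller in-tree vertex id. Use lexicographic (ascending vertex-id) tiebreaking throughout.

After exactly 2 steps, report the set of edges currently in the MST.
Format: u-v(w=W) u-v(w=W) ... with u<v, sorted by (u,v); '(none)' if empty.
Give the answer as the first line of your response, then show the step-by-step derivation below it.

0-3(w=8) 2-3(w=1)

step 1: add edge 0-3 (w=8); MST = {0-3(w=8)}
step 2: add edge 2-3 (w=1); MST = {0-3(w=8) 2-3(w=1)}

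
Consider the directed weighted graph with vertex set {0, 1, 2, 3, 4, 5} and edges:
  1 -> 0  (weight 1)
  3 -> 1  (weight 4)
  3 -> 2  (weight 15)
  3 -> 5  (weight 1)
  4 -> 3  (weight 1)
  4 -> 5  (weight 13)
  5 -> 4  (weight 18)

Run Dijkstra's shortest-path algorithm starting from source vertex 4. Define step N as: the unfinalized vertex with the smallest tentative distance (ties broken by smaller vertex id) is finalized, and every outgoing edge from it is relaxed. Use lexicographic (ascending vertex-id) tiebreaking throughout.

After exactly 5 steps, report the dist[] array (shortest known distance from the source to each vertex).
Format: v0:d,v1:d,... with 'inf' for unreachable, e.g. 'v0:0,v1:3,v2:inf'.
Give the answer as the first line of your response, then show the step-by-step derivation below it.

v0:6,v1:5,v2:16,v3:1,v4:0,v5:2

step 1: dist = v0:inf,v1:inf,v2:inf,v3:1,v4:0,v5:13
step 2: dist = v0:inf,v1:5,v2:16,v3:1,v4:0,v5:2
step 3: dist = v0:inf,v1:5,v2:16,v3:1,v4:0,v5:2
step 4: dist = v0:6,v1:5,v2:16,v3:1,v4:0,v5:2
step 5: dist = v0:6,v1:5,v2:16,v3:1,v4:0,v5:2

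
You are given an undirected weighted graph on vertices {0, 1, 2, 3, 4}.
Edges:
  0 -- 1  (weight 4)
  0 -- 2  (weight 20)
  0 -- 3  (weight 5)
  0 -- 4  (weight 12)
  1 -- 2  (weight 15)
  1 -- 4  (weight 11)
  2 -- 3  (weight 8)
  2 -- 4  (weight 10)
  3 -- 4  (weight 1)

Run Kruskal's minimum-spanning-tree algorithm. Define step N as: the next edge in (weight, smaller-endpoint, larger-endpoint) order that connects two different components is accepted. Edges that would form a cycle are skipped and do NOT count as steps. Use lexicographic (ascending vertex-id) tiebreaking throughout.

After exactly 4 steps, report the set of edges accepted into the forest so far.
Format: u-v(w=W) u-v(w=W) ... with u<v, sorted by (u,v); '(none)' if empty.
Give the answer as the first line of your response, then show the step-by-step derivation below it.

0-1(w=4) 0-3(w=5) 2-3(w=8) 3-4(w=1)

step 1: add edge 3-4 (w=1); MST = {3-4(w=1)}
step 2: add edge 0-1 (w=4); MST = {0-1(w=4) 3-4(w=1)}
step 3: add edge 0-3 (w=5); MST = {0-1(w=4) 0-3(w=5) 3-4(w=1)}
step 4: add edge 2-3 (w=8); MST = {0-1(w=4) 0-3(w=5) 2-3(w=8) 3-4(w=1)}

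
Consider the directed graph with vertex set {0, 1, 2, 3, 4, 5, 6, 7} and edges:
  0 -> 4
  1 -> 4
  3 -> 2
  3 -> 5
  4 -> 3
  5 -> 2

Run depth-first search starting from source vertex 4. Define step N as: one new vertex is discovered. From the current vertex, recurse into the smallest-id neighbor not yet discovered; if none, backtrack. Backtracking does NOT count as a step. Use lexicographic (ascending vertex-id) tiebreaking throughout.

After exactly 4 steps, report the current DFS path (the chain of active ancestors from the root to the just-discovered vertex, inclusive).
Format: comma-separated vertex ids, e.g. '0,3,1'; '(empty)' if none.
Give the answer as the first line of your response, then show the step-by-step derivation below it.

4,3,5

step 1: discover 4; path=4; order=4
step 2: discover 3; path=4>3; order=4,3
step 3: discover 2; path=4>3>2; order=4,3,2
step 4: discover 5; path=4>3>5; order=4,3,2,5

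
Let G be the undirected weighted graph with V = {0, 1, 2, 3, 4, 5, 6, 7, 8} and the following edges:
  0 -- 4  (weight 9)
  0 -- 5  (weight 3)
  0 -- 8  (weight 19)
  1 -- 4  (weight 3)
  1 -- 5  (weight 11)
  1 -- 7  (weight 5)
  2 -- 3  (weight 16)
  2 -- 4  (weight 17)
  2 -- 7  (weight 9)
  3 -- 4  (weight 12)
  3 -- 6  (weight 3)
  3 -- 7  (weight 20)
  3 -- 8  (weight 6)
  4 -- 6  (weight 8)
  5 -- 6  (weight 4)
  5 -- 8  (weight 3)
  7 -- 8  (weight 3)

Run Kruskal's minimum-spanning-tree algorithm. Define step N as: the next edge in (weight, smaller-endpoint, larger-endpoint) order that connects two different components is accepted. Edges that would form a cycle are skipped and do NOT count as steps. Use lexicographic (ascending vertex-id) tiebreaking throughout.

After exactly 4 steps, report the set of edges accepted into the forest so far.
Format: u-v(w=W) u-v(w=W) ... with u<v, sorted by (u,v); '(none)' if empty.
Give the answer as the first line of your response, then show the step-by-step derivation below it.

0-5(w=3) 1-4(w=3) 3-6(w=3) 5-8(w=3)

step 1: add edge 0-5 (w=3); MST = {0-5(w=3)}
step 2: add edge 1-4 (w=3); MST = {0-5(w=3) 1-4(w=3)}
step 3: add edge 3-6 (w=3); MST = {0-5(w=3) 1-4(w=3) 3-6(w=3)}
step 4: add edge 5-8 (w=3); MST = {0-5(w=3) 1-4(w=3) 3-6(w=3) 5-8(w=3)}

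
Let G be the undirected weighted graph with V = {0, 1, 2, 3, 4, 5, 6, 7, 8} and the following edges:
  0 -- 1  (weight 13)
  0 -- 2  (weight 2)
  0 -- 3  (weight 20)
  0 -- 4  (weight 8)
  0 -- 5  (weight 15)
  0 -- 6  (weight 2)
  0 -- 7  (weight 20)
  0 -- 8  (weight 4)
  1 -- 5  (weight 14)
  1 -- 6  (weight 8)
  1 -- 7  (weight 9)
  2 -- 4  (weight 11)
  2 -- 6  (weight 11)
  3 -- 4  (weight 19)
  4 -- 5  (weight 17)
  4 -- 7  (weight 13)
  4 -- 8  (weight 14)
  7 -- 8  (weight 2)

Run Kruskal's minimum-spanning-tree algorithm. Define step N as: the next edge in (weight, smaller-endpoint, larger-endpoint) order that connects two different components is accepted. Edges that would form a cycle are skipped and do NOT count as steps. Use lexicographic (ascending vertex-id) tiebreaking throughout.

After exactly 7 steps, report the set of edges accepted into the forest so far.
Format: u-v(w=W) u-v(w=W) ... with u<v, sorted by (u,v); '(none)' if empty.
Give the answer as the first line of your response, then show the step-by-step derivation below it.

0-2(w=2) 0-4(w=8) 0-6(w=2) 0-8(w=4) 1-5(w=14) 1-6(w=8) 7-8(w=2)

step 1: add edge 0-2 (w=2); MST = {0-2(w=2)}
step 2: add edge 0-6 (w=2); MST = {0-2(w=2) 0-6(w=2)}
step 3: add edge 7-8 (w=2); MST = {0-2(w=2) 0-6(w=2) 7-8(w=2)}
step 4: add edge 0-8 (w=4); MST = {0-2(w=2) 0-6(w=2) 0-8(w=4) 7-8(w=2)}
step 5: add edge 0-4 (w=8); MST = {0-2(w=2) 0-4(w=8) 0-6(w=2) 0-8(w=4) 7-8(w=2)}
step 6: add edge 1-6 (w=8); MST = {0-2(w=2) 0-4(w=8) 0-6(w=2) 0-8(w=4) 1-6(w=8) 7-8(w=2)}
step 7: add edge 1-5 (w=14); MST = {0-2(w=2) 0-4(w=8) 0-6(w=2) 0-8(w=4) 1-5(w=14) 1-6(w=8) 7-8(w=2)}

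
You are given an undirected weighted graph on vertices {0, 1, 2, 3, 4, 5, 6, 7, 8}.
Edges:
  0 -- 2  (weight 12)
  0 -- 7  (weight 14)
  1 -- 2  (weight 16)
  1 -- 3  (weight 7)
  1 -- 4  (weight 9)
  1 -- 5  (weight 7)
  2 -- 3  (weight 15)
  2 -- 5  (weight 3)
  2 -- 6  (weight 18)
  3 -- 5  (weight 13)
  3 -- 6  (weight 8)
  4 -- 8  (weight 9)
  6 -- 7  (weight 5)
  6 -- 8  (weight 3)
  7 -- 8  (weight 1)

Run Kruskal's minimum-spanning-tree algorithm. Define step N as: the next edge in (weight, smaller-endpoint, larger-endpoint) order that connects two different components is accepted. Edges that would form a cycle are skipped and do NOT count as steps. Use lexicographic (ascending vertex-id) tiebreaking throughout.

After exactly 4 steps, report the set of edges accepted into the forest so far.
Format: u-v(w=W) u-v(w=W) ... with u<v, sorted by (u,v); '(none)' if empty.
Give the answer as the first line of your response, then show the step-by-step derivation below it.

1-3(w=7) 2-5(w=3) 6-8(w=3) 7-8(w=1)

step 1: add edge 7-8 (w=1); MST = {7-8(w=1)}
step 2: add edge 2-5 (w=3); MST = {2-5(w=3) 7-8(w=1)}
step 3: add edge 6-8 (w=3); MST = {2-5(w=3) 6-8(w=3) 7-8(w=1)}
step 4: add edge 1-3 (w=7); MST = {1-3(w=7) 2-5(w=3) 6-8(w=3) 7-8(w=1)}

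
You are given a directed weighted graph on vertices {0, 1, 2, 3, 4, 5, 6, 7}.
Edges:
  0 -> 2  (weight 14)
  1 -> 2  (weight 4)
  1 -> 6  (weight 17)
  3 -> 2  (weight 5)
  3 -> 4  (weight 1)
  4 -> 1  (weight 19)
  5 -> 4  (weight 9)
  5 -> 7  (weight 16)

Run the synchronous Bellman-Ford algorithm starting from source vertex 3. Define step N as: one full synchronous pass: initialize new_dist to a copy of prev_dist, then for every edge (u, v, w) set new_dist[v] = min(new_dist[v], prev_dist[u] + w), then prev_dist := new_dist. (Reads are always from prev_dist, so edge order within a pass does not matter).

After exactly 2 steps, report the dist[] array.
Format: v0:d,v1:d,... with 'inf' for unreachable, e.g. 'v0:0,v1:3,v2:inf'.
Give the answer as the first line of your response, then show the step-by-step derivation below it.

v0:inf,v1:20,v2:5,v3:0,v4:1,v5:inf,v6:inf,v7:inf

step 1: dist = v0:inf,v1:inf,v2:5,v3:0,v4:1,v5:inf,v6:inf,v7:inf
step 2: dist = v0:inf,v1:20,v2:5,v3:0,v4:1,v5:inf,v6:inf,v7:inf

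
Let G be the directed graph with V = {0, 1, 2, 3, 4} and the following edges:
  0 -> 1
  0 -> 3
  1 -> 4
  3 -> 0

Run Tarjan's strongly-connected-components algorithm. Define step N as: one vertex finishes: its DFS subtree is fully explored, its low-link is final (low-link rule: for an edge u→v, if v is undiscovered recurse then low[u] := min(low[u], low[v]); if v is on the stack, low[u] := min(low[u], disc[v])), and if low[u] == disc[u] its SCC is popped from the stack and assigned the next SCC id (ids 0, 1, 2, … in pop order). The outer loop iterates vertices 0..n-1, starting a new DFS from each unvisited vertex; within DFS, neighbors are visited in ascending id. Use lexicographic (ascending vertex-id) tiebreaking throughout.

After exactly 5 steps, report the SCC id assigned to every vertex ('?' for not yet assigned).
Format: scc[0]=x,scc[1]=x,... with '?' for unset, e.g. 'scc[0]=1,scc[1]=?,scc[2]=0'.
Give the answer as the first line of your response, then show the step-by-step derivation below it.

scc[0]=2,scc[1]=1,scc[2]=3,scc[3]=2,scc[4]=0

step 1: low=(low[0]=0,low[1]=1,low[2]=?,low[3]=?,low[4]=2); scc=(scc[0]=?,scc[1]=?,scc[2]=?,scc[3]=?,scc[4]=0)
step 2: low=(low[0]=0,low[1]=1,low[2]=?,low[3]=?,low[4]=2); scc=(scc[0]=?,scc[1]=1,scc[2]=?,scc[3]=?,scc[4]=0)
step 3: low=(low[0]=0,low[1]=1,low[2]=?,low[3]=0,low[4]=2); scc=(scc[0]=?,scc[1]=1,scc[2]=?,scc[3]=?,scc[4]=0)
step 4: low=(low[0]=0,low[1]=1,low[2]=?,low[3]=0,low[4]=2); scc=(scc[0]=2,scc[1]=1,scc[2]=?,scc[3]=2,scc[4]=0)
step 5: low=(low[0]=0,low[1]=1,low[2]=4,low[3]=0,low[4]=2); scc=(scc[0]=2,scc[1]=1,scc[2]=3,scc[3]=2,scc[4]=0)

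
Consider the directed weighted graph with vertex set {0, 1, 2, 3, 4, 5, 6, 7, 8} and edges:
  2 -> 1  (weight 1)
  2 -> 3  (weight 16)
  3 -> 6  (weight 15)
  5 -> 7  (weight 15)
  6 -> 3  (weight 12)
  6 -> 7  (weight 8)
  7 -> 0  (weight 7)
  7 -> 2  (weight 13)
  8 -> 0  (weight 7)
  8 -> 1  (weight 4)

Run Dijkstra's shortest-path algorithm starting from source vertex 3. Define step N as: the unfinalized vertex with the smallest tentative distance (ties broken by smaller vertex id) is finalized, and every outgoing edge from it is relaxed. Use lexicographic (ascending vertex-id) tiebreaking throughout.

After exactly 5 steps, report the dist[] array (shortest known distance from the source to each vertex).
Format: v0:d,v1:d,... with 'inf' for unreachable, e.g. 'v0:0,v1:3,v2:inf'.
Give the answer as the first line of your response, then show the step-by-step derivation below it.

v0:30,v1:37,v2:36,v3:0,v4:inf,v5:inf,v6:15,v7:23,v8:inf

step 1: dist = v0:inf,v1:inf,v2:inf,v3:0,v4:inf,v5:inf,v6:15,v7:inf,v8:inf
step 2: dist = v0:inf,v1:inf,v2:inf,v3:0,v4:inf,v5:inf,v6:15,v7:23,v8:inf
step 3: dist = v0:30,v1:inf,v2:36,v3:0,v4:inf,v5:inf,v6:15,v7:23,v8:inf
step 4: dist = v0:30,v1:inf,v2:36,v3:0,v4:inf,v5:inf,v6:15,v7:23,v8:inf
step 5: dist = v0:30,v1:37,v2:36,v3:0,v4:inf,v5:inf,v6:15,v7:23,v8:inf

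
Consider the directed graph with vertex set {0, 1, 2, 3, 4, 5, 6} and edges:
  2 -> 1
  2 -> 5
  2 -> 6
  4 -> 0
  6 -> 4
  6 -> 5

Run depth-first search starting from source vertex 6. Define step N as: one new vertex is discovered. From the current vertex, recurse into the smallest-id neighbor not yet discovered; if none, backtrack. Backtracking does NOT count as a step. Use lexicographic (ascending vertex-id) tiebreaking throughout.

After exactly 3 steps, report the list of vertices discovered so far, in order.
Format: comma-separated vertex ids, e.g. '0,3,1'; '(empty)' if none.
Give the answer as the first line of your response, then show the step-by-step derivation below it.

6,4,0

step 1: discover 6; path=6; order=6
step 2: discover 4; path=6>4; order=6,4
step 3: discover 0; path=6>4>0; order=6,4,0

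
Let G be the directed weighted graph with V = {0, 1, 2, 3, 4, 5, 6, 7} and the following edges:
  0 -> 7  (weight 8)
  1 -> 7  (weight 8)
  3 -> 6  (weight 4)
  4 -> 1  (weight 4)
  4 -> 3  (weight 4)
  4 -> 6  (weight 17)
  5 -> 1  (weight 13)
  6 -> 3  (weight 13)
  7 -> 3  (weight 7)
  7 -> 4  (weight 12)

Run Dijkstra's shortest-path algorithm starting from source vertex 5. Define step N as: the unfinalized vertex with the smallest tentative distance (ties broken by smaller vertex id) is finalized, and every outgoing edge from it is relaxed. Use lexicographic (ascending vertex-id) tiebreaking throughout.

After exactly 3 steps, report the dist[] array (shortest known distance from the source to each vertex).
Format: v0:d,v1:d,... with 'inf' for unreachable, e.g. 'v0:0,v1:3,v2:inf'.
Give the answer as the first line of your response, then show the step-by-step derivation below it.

v0:inf,v1:13,v2:inf,v3:28,v4:33,v5:0,v6:inf,v7:21

step 1: dist = v0:inf,v1:13,v2:inf,v3:inf,v4:inf,v5:0,v6:inf,v7:inf
step 2: dist = v0:inf,v1:13,v2:inf,v3:inf,v4:inf,v5:0,v6:inf,v7:21
step 3: dist = v0:inf,v1:13,v2:inf,v3:28,v4:33,v5:0,v6:inf,v7:21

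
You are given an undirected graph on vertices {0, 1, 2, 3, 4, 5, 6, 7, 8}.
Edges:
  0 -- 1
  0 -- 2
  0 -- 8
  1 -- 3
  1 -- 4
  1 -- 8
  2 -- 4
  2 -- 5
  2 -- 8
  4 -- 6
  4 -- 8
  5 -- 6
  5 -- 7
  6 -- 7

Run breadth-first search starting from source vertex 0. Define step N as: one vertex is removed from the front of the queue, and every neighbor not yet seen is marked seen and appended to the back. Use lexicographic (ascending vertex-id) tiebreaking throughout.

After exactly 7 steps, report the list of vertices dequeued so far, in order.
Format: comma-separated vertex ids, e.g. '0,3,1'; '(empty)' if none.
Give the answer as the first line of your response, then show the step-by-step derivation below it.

0,1,2,8,3,4,5

step 1: dequeue 0; queue=[1,2,8]; order=0
step 2: dequeue 1; queue=[2,8,3,4]; order=0,1
step 3: dequeue 2; queue=[8,3,4,5]; order=0,1,2
step 4: dequeue 8; queue=[3,4,5]; order=0,1,2,8
step 5: dequeue 3; queue=[4,5]; order=0,1,2,8,3
step 6: dequeue 4; queue=[5,6]; order=0,1,2,8,3,4
step 7: dequeue 5; queue=[6,7]; order=0,1,2,8,3,4,5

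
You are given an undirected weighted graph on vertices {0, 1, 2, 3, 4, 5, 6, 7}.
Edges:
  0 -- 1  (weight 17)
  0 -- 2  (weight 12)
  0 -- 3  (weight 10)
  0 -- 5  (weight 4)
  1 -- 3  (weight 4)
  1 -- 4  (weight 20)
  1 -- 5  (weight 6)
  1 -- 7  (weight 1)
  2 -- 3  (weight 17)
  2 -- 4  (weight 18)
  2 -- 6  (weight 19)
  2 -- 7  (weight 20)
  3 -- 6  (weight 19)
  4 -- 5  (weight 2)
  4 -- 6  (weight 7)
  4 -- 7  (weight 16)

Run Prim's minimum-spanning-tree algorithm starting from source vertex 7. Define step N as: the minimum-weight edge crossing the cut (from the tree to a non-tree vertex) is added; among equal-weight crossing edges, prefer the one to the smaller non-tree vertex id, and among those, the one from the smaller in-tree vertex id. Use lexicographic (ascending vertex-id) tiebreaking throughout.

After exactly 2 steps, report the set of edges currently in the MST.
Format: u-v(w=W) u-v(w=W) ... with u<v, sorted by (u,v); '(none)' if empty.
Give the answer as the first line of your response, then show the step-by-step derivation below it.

1-3(w=4) 1-7(w=1)

step 1: add edge 1-7 (w=1); MST = {1-7(w=1)}
step 2: add edge 1-3 (w=4); MST = {1-3(w=4) 1-7(w=1)}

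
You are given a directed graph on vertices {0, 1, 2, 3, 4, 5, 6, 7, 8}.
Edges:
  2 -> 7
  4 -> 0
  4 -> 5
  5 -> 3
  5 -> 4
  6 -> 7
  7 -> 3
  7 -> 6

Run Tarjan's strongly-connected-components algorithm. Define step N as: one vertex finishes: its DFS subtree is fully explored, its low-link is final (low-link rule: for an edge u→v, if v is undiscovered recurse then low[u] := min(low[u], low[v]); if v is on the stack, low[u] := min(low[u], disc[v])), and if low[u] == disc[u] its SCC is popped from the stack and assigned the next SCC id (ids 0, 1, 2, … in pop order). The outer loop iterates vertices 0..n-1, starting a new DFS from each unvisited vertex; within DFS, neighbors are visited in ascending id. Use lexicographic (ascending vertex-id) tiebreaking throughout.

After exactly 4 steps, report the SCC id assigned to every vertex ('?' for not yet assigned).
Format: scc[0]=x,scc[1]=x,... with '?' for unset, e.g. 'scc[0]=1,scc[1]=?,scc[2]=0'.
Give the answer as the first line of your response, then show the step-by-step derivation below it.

scc[0]=0,scc[1]=1,scc[2]=?,scc[3]=2,scc[4]=?,scc[5]=?,scc[6]=?,scc[7]=?,scc[8]=?

step 1: low=(low[0]=0,low[1]=?,low[2]=?,low[3]=?,low[4]=?,low[5]=?,low[6]=?,low[7]=?,low[8]=?); scc=(scc[0]=0,scc[1]=?,scc[2]=?,scc[3]=?,scc[4]=?,scc[5]=?,scc[6]=?,scc[7]=?,scc[8]=?)
step 2: low=(low[0]=0,low[1]=1,low[2]=?,low[3]=?,low[4]=?,low[5]=?,low[6]=?,low[7]=?,low[8]=?); scc=(scc[0]=0,scc[1]=1,scc[2]=?,scc[3]=?,scc[4]=?,scc[5]=?,scc[6]=?,scc[7]=?,scc[8]=?)
step 3: low=(low[0]=0,low[1]=1,low[2]=2,low[3]=4,low[4]=?,low[5]=?,low[6]=?,low[7]=3,low[8]=?); scc=(scc[0]=0,scc[1]=1,scc[2]=?,scc[3]=2,scc[4]=?,scc[5]=?,scc[6]=?,scc[7]=?,scc[8]=?)
step 4: low=(low[0]=0,low[1]=1,low[2]=2,low[3]=4,low[4]=?,low[5]=?,low[6]=3,low[7]=3,low[8]=?); scc=(scc[0]=0,scc[1]=1,scc[2]=?,scc[3]=2,scc[4]=?,scc[5]=?,scc[6]=?,scc[7]=?,scc[8]=?)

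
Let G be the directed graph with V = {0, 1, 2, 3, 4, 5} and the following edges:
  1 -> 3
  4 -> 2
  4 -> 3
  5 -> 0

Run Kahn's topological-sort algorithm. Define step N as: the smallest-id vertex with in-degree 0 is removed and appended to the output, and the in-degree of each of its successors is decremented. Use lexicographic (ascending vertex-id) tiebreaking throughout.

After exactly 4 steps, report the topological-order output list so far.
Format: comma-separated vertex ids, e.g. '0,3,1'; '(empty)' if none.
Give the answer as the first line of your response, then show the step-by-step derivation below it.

1,4,2,3

step 1: output 1; order=[1]; indeg=(1,0,1,1,0,0)
step 2: output 4; order=[1,4]; indeg=(1,0,0,0,0,0)
step 3: output 2; order=[1,4,2]; indeg=(1,0,0,0,0,0)
step 4: output 3; order=[1,4,2,3]; indeg=(1,0,0,0,0,0)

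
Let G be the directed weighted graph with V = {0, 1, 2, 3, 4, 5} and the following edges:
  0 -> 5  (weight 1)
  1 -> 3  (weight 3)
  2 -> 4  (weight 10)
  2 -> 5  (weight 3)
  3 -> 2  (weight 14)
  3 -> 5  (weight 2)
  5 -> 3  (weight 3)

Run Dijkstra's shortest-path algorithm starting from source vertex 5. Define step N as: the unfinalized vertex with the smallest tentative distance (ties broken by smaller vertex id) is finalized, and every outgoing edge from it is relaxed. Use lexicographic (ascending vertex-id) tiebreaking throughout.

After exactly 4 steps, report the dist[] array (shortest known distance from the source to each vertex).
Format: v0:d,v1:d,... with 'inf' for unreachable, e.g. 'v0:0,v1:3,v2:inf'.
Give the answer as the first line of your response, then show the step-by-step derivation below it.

v0:inf,v1:inf,v2:17,v3:3,v4:27,v5:0

step 1: dist = v0:inf,v1:inf,v2:inf,v3:3,v4:inf,v5:0
step 2: dist = v0:inf,v1:inf,v2:17,v3:3,v4:inf,v5:0
step 3: dist = v0:inf,v1:inf,v2:17,v3:3,v4:27,v5:0
step 4: dist = v0:inf,v1:inf,v2:17,v3:3,v4:27,v5:0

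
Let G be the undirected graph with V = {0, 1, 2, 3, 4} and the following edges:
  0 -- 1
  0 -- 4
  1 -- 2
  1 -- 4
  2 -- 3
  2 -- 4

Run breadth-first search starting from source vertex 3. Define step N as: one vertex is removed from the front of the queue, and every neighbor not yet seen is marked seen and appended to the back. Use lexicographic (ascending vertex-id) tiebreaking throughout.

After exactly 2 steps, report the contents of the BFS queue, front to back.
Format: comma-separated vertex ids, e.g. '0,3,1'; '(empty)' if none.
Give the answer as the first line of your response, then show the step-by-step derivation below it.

1,4

step 1: dequeue 3; queue=[2]; order=3
step 2: dequeue 2; queue=[1,4]; order=3,2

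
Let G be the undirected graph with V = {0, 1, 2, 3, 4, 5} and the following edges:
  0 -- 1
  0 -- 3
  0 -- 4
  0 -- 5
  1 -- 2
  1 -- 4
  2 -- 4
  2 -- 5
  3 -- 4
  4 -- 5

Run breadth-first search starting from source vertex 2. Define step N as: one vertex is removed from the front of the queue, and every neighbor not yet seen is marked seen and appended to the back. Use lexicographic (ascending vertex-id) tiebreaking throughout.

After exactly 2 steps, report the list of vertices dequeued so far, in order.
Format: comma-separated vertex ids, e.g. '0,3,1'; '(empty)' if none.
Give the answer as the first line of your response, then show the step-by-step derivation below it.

2,1

step 1: dequeue 2; queue=[1,4,5]; order=2
step 2: dequeue 1; queue=[4,5,0]; order=2,1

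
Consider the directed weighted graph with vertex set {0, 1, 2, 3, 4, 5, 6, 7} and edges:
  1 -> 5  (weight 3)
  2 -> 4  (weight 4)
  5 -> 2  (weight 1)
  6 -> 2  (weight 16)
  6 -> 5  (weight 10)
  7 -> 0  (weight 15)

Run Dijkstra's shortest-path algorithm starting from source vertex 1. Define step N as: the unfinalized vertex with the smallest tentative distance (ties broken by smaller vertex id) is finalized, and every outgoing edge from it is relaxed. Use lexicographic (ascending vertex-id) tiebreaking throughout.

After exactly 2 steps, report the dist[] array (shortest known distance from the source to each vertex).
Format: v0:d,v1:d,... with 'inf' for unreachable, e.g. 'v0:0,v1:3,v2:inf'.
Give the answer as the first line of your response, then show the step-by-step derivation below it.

v0:inf,v1:0,v2:4,v3:inf,v4:inf,v5:3,v6:inf,v7:inf

step 1: dist = v0:inf,v1:0,v2:inf,v3:inf,v4:inf,v5:3,v6:inf,v7:inf
step 2: dist = v0:inf,v1:0,v2:4,v3:inf,v4:inf,v5:3,v6:inf,v7:inf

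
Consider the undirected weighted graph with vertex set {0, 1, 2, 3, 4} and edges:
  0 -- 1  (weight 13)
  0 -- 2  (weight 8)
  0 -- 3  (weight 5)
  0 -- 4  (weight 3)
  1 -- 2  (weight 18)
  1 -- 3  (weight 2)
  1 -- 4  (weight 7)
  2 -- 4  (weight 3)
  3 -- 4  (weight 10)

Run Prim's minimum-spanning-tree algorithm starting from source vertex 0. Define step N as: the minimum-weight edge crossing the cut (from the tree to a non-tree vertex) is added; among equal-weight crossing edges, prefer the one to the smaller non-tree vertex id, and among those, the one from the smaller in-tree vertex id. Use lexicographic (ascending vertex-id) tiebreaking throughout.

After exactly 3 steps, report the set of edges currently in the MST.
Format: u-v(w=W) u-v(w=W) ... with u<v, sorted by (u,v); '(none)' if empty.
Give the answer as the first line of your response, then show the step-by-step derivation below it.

0-3(w=5) 0-4(w=3) 2-4(w=3)

step 1: add edge 0-4 (w=3); MST = {0-4(w=3)}
step 2: add edge 2-4 (w=3); MST = {0-4(w=3) 2-4(w=3)}
step 3: add edge 0-3 (w=5); MST = {0-3(w=5) 0-4(w=3) 2-4(w=3)}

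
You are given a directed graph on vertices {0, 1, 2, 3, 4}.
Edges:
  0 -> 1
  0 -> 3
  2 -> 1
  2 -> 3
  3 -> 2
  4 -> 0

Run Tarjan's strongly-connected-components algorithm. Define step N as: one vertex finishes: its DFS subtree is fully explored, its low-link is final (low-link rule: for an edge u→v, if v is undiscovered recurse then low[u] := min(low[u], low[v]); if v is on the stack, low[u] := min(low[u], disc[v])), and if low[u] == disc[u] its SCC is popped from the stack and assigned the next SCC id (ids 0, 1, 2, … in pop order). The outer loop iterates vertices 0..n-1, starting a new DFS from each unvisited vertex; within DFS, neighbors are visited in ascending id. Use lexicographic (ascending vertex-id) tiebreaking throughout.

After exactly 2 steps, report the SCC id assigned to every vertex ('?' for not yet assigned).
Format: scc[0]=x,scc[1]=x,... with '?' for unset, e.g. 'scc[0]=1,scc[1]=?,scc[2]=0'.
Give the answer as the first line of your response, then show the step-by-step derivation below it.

scc[0]=?,scc[1]=0,scc[2]=?,scc[3]=?,scc[4]=?

step 1: low=(low[0]=0,low[1]=1,low[2]=?,low[3]=?,low[4]=?); scc=(scc[0]=?,scc[1]=0,scc[2]=?,scc[3]=?,scc[4]=?)
step 2: low=(low[0]=0,low[1]=1,low[2]=2,low[3]=2,low[4]=?); scc=(scc[0]=?,scc[1]=0,scc[2]=?,scc[3]=?,scc[4]=?)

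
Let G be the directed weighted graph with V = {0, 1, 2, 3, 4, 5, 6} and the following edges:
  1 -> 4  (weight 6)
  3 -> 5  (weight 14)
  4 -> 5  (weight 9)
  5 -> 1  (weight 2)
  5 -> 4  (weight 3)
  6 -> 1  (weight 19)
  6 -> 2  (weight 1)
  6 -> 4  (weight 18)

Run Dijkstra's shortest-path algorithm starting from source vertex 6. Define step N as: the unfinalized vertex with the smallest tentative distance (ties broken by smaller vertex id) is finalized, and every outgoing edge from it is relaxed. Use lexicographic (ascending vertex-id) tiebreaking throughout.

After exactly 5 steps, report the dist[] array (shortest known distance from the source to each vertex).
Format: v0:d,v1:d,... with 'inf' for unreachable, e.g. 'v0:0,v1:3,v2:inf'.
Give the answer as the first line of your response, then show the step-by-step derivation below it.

v0:inf,v1:19,v2:1,v3:inf,v4:18,v5:27,v6:0

step 1: dist = v0:inf,v1:19,v2:1,v3:inf,v4:18,v5:inf,v6:0
step 2: dist = v0:inf,v1:19,v2:1,v3:inf,v4:18,v5:inf,v6:0
step 3: dist = v0:inf,v1:19,v2:1,v3:inf,v4:18,v5:27,v6:0
step 4: dist = v0:inf,v1:19,v2:1,v3:inf,v4:18,v5:27,v6:0
step 5: dist = v0:inf,v1:19,v2:1,v3:inf,v4:18,v5:27,v6:0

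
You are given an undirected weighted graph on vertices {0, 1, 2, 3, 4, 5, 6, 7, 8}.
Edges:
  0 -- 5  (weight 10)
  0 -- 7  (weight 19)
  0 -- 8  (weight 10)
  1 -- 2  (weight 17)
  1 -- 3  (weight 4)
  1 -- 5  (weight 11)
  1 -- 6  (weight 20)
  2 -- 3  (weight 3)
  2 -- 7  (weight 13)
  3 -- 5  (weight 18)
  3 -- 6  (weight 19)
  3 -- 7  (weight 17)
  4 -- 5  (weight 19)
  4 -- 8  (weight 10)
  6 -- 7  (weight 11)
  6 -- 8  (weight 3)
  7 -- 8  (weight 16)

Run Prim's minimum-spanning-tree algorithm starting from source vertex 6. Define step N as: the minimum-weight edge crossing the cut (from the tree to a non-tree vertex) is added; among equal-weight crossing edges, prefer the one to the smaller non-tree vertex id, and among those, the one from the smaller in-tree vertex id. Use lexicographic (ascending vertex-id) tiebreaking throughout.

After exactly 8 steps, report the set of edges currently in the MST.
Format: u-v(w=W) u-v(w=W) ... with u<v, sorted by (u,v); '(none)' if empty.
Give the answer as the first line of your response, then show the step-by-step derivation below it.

0-5(w=10) 0-8(w=10) 1-3(w=4) 1-5(w=11) 2-3(w=3) 4-8(w=10) 6-7(w=11) 6-8(w=3)

step 1: add edge 6-8 (w=3); MST = {6-8(w=3)}
step 2: add edge 0-8 (w=10); MST = {0-8(w=10) 6-8(w=3)}
step 3: add edge 4-8 (w=10); MST = {0-8(w=10) 4-8(w=10) 6-8(w=3)}
step 4: add edge 0-5 (w=10); MST = {0-5(w=10) 0-8(w=10) 4-8(w=10) 6-8(w=3)}
step 5: add edge 1-5 (w=11); MST = {0-5(w=10) 0-8(w=10) 1-5(w=11) 4-8(w=10) 6-8(w=3)}
step 6: add edge 1-3 (w=4); MST = {0-5(w=10) 0-8(w=10) 1-3(w=4) 1-5(w=11) 4-8(w=10) 6-8(w=3)}
step 7: add edge 2-3 (w=3); MST = {0-5(w=10) 0-8(w=10) 1-3(w=4) 1-5(w=11) 2-3(w=3) 4-8(w=10) 6-8(w=3)}
step 8: add edge 6-7 (w=11); MST = {0-5(w=10) 0-8(w=10) 1-3(w=4) 1-5(w=11) 2-3(w=3) 4-8(w=10) 6-7(w=11) 6-8(w=3)}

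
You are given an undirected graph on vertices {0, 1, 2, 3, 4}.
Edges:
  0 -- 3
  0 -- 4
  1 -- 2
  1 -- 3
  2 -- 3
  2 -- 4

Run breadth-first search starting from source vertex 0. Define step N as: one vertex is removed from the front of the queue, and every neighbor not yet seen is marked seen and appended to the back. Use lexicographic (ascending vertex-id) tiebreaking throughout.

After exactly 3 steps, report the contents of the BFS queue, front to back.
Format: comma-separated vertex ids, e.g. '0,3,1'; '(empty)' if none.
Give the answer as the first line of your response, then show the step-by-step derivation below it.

1,2

step 1: dequeue 0; queue=[3,4]; order=0
step 2: dequeue 3; queue=[4,1,2]; order=0,3
step 3: dequeue 4; queue=[1,2]; order=0,3,4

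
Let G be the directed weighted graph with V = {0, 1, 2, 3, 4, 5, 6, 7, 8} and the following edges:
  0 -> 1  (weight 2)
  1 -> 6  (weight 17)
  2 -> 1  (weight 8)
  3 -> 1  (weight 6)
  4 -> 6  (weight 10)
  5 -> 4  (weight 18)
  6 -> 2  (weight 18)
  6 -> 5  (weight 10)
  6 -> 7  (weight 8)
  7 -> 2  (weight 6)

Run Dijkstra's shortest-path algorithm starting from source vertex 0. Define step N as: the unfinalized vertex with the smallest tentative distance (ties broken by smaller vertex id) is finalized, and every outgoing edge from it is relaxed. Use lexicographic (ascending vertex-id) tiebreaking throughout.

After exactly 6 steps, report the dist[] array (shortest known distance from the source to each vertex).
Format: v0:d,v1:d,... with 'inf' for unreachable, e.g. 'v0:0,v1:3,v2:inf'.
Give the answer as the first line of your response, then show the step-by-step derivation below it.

v0:0,v1:2,v2:33,v3:inf,v4:47,v5:29,v6:19,v7:27,v8:inf

step 1: dist = v0:0,v1:2,v2:inf,v3:inf,v4:inf,v5:inf,v6:inf,v7:inf,v8:inf
step 2: dist = v0:0,v1:2,v2:inf,v3:inf,v4:inf,v5:inf,v6:19,v7:inf,v8:inf
step 3: dist = v0:0,v1:2,v2:37,v3:inf,v4:inf,v5:29,v6:19,v7:27,v8:inf
step 4: dist = v0:0,v1:2,v2:33,v3:inf,v4:inf,v5:29,v6:19,v7:27,v8:inf
step 5: dist = v0:0,v1:2,v2:33,v3:inf,v4:47,v5:29,v6:19,v7:27,v8:inf
step 6: dist = v0:0,v1:2,v2:33,v3:inf,v4:47,v5:29,v6:19,v7:27,v8:inf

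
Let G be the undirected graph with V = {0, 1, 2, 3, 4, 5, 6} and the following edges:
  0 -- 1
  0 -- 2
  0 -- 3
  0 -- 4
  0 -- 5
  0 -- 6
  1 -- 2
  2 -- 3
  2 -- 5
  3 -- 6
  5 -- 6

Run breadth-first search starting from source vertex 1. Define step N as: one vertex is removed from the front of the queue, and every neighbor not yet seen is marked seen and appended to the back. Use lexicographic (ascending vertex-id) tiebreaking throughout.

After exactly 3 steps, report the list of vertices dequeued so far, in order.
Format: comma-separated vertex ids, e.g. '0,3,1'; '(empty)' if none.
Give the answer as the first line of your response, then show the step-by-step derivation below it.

1,0,2

step 1: dequeue 1; queue=[0,2]; order=1
step 2: dequeue 0; queue=[2,3,4,5,6]; order=1,0
step 3: dequeue 2; queue=[3,4,5,6]; order=1,0,2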